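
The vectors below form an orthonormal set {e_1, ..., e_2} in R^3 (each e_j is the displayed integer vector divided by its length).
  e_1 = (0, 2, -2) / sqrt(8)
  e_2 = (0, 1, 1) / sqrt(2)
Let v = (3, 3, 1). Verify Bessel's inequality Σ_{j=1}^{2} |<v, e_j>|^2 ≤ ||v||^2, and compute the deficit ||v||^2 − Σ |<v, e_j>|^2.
Σ |<v, e_j>|^2 = 10; ||v||^2 = 19; deficit = 9

Write each e_j = u_j / sqrt(<u_j, u_j>) where u_j is the displayed integer vector. Then <v, e_j> = <v, u_j> / sqrt(<u_j, u_j>), so |<v, e_j>|^2 = <v, u_j>^2 / <u_j, u_j>.
Coefficients: <v, e_1> = 4/sqrt(8), <v, e_2> = 4/sqrt(2).
Square and sum: Σ |<v, e_j>|^2 = 10.
Compute ||v||^2 = v·v = 19.
Deficit = 19 − 10 = 9 ≥ 0, confirming Bessel's inequality. (The deficit equals ||v − Σ <v,e_j> e_j||^2, the squared distance from v to span{e_j}.)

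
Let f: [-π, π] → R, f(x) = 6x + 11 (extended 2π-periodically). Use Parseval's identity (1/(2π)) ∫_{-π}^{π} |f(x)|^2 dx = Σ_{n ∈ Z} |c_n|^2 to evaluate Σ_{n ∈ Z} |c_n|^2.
Σ |c_n|^2 = 12π^2 + 121

Expand and integrate term by term over [-π, π]:
  ∫ (6x)^2 dx = 36·(2π^3/3); ∫ 2·6·(11)·x dx = 0 (odd integrand); ∫ 11^2 dx = 121·2π.
So (1/(2π)) ∫_{-π}^{π} (6x + 11)^2 dx = 36π^2/3 + 121 = 12π^2 + 121.
Parseval ⇒ Σ |c_n|^2 = 12π^2 + 121.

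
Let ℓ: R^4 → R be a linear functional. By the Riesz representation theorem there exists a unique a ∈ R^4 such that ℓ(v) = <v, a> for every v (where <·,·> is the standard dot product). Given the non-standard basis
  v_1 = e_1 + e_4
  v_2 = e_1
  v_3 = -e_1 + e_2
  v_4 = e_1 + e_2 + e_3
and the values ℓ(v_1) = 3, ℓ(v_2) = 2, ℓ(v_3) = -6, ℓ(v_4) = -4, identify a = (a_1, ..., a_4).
a = (2, -4, -2, 1)

Write a = (a_1, ..., a_4) in the standard basis. For each basis vector v_i, ℓ(v_i) = <v_i, a> is a linear equation in the a_j's. Collect the n equations into a matrix system V a = ℓ, where row i of V is v_i (expressed in the standard basis). Since V is invertible (lower-triangular with 1s on the diagonal, up to permutation), solve by back-substitution:
  V =
[[1, 0, 0, 1],
 [1, 0, 0, 0],
 [-1, 1, 0, 0],
 [1, 1, 1, 0]]
  V a = (3, 2, -6, -4)
Solving gives a = (2, -4, -2, 1).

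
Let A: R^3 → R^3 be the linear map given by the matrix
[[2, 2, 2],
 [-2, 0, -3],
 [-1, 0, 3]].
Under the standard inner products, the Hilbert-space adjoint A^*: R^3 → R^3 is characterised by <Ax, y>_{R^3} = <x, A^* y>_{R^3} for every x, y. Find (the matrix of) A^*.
A^* = A^T =
[[2, -2, -1],
 [2, 0, 0],
 [2, -3, 3]]

For real matrices with standard dot products, the defining identity <Ax, y> = <x, A^* y> gives (Ax)^T y = x^T (A^*) y, i.e. x^T A^T y = x^T (A^*) y. Since this holds for all x, y, we must have A^* = A^T. Therefore
A^* =
[[2, -2, -1],
 [2, 0, 0],
 [2, -3, 3]].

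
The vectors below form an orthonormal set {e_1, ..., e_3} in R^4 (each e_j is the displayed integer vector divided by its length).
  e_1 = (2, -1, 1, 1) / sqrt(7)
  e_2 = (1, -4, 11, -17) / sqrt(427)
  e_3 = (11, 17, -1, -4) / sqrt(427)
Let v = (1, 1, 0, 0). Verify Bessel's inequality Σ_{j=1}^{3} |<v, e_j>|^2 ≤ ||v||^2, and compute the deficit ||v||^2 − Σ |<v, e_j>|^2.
Σ |<v, e_j>|^2 = 2; ||v||^2 = 2; deficit = 0

Write each e_j = u_j / sqrt(<u_j, u_j>) where u_j is the displayed integer vector. Then <v, e_j> = <v, u_j> / sqrt(<u_j, u_j>), so |<v, e_j>|^2 = <v, u_j>^2 / <u_j, u_j>.
Coefficients: <v, e_1> = 1/sqrt(7), <v, e_2> = -3/sqrt(427), <v, e_3> = 28/sqrt(427).
Square and sum: Σ |<v, e_j>|^2 = 2.
Compute ||v||^2 = v·v = 2.
Deficit = 2 − 2 = 0 ≥ 0, confirming Bessel's inequality. (The deficit equals ||v − Σ <v,e_j> e_j||^2, the squared distance from v to span{e_j}.)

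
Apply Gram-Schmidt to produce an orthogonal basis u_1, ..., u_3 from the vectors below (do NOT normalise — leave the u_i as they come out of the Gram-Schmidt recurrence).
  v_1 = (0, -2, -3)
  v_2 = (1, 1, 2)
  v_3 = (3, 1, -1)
Orthogonal basis:
  u_1 = (0, -2, -3)
  u_2 = (1, -3/13, 2/13)
  u_3 = (4/7, 12/7, -8/7)

Apply the Gram-Schmidt recurrence
  u_1 = v_1
  u_i = v_i − Σ_{j<i} ((v_i · u_j) / (u_j · u_j)) · u_j.

Step by step this gives:
  u_1 = (0, -2, -3)
  u_2 = (1, -3/13, 2/13)
  u_3 = (4/7, 12/7, -8/7)

Orthogonality check:
  u_2 · u_1 = 0 (should be 0)
  u_3 · u_1 = 0 (should be 0)
  u_3 · u_2 = 0 (should be 0)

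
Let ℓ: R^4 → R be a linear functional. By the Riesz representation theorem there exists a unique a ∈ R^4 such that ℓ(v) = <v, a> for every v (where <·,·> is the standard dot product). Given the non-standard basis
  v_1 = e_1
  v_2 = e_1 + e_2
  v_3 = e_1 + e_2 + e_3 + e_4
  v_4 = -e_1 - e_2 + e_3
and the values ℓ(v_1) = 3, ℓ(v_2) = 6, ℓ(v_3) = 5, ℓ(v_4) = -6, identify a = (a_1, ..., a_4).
a = (3, 3, 0, -1)

Write a = (a_1, ..., a_4) in the standard basis. For each basis vector v_i, ℓ(v_i) = <v_i, a> is a linear equation in the a_j's. Collect the n equations into a matrix system V a = ℓ, where row i of V is v_i (expressed in the standard basis). Since V is invertible (lower-triangular with 1s on the diagonal, up to permutation), solve by back-substitution:
  V =
[[1, 0, 0, 0],
 [1, 1, 0, 0],
 [1, 1, 1, 1],
 [-1, -1, 1, 0]]
  V a = (3, 6, 5, -6)
Solving gives a = (3, 3, 0, -1).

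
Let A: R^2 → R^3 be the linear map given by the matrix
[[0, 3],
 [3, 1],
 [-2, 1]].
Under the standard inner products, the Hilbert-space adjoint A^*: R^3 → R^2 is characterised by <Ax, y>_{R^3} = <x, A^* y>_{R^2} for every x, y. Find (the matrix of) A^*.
A^* = A^T =
[[0, 3, -2],
 [3, 1, 1]]

For real matrices with standard dot products, the defining identity <Ax, y> = <x, A^* y> gives (Ax)^T y = x^T (A^*) y, i.e. x^T A^T y = x^T (A^*) y. Since this holds for all x, y, we must have A^* = A^T. Therefore
A^* =
[[0, 3, -2],
 [3, 1, 1]].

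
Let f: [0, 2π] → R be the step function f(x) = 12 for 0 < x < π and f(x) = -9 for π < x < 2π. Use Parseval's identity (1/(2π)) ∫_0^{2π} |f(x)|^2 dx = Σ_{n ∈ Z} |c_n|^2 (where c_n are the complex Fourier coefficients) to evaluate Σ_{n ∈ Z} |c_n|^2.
Σ |c_n|^2 = 225/2

Parseval equates the L^2 energy of f (normalised by 1/(2π)) with the ℓ^2 sum of its Fourier coefficients: (1/(2π)) ∫_0^{2π} |f|^2 = Σ |c_n|^2.
Compute the left side: (1/(2π)) [∫_0^π 12^2 dx + ∫_π^{2π} (-9)^2 dx] = (1/(2π)) · (144π + 81π) = (144 + 81)/2 = 225/2.
So Σ_{n ∈ Z} |c_n|^2 = 225/2.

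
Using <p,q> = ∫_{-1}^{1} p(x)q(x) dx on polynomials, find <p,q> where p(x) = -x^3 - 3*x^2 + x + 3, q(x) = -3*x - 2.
<p,q> = -44/5

Expand the product: p(x)·q(x) = 3*x^4 + 11*x^3 + 3*x^2 - 11*x - 6.
∫_{-1}^{1} of each monomial x^k gives [2/(k+1) if k even, 0 if k odd]. Integrating term-by-term (or equivalently evaluating the antiderivative F(x) = 3*x^5/5 + 11*x^4/4 + x^3 - 11*x^2/2 - 6*x at the endpoints):
  F(1) − F(−1) = -143/20 − (33/20) = -44/5.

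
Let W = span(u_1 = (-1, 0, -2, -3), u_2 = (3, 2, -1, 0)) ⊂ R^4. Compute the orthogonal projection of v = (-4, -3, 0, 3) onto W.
proj_W(v) = (-683/195, -514/195, 433/195, 88/65)

Set up U = [u_1 | ... | u_2] ∈ R^(4×2). The projector onto W = col(U) is P = U (U^T U)^(-1) U^T.
Compute U^T U =
  [14, -1]
  [-1, 14],
and U^T v = (-5, -18).
Solve U^T U · c = U^T v for the coefficients: c = (-88/195, -257/195). The projection is proj_W(v) = U c.
Check: (v - proj_W(v)) · u_1 = 0  (should be 0).
Check: (v - proj_W(v)) · u_2 = 0  (should be 0).
Result: proj_W(v) = (-683/195, -514/195, 433/195, 88/65).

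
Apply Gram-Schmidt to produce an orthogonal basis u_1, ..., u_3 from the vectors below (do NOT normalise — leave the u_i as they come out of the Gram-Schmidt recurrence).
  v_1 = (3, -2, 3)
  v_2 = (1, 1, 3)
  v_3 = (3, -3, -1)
Orthogonal basis:
  u_1 = (3, -2, 3)
  u_2 = (-4/11, 21/11, 18/11)
  u_3 = (63/71, 42/71, -35/71)

Apply the Gram-Schmidt recurrence
  u_1 = v_1
  u_i = v_i − Σ_{j<i} ((v_i · u_j) / (u_j · u_j)) · u_j.

Step by step this gives:
  u_1 = (3, -2, 3)
  u_2 = (-4/11, 21/11, 18/11)
  u_3 = (63/71, 42/71, -35/71)

Orthogonality check:
  u_2 · u_1 = 0 (should be 0)
  u_3 · u_1 = 0 (should be 0)
  u_3 · u_2 = 0 (should be 0)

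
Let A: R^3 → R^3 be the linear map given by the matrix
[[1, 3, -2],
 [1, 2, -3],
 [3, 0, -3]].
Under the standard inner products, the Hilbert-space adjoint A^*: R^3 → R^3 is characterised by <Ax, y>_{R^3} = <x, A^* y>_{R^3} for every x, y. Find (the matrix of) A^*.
A^* = A^T =
[[1, 1, 3],
 [3, 2, 0],
 [-2, -3, -3]]

For real matrices with standard dot products, the defining identity <Ax, y> = <x, A^* y> gives (Ax)^T y = x^T (A^*) y, i.e. x^T A^T y = x^T (A^*) y. Since this holds for all x, y, we must have A^* = A^T. Therefore
A^* =
[[1, 1, 3],
 [3, 2, 0],
 [-2, -3, -3]].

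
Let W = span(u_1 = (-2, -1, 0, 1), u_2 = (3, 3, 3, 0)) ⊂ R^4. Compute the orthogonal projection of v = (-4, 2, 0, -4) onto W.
proj_W(v) = (-2/3, -2/3, -2/3, 0)

Set up U = [u_1 | ... | u_2] ∈ R^(4×2). The projector onto W = col(U) is P = U (U^T U)^(-1) U^T.
Compute U^T U =
  [6, -9]
  [-9, 27],
and U^T v = (2, -6).
Solve U^T U · c = U^T v for the coefficients: c = (0, -2/9). The projection is proj_W(v) = U c.
Check: (v - proj_W(v)) · u_1 = 0  (should be 0).
Check: (v - proj_W(v)) · u_2 = 0  (should be 0).
Result: proj_W(v) = (-2/3, -2/3, -2/3, 0).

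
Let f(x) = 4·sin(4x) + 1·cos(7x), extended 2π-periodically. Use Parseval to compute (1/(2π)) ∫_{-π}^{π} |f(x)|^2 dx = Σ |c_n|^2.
Σ |c_n|^2 = 17/2

Expand |f|^2 and use orthogonality of {sin(nx), cos(mx)} on [-π, π]:
  ∫_{-π}^{π} sin(nx)^2 dx = π, ∫ cos(mx)^2 dx = π, and cross terms integrate to 0.
So ∫_{-π}^{π} f(x)^2 dx = 4^2 · π + 1^2 · π = (16 + 1)π.
Divide by 2π: (16 + 1)/2 = 17/2.
By Parseval, this equals Σ |c_n|^2.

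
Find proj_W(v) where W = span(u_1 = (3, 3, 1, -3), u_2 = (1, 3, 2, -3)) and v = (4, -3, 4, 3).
proj_W(v) = (154/115, -18/23, -152/115, 18/23)

Set up U = [u_1 | ... | u_2] ∈ R^(4×2). The projector onto W = col(U) is P = U (U^T U)^(-1) U^T.
Compute U^T U =
  [28, 23]
  [23, 23],
and U^T v = (-2, -6).
Solve U^T U · c = U^T v for the coefficients: c = (4/5, -122/115). The projection is proj_W(v) = U c.
Check: (v - proj_W(v)) · u_1 = 0  (should be 0).
Check: (v - proj_W(v)) · u_2 = 0  (should be 0).
Result: proj_W(v) = (154/115, -18/23, -152/115, 18/23).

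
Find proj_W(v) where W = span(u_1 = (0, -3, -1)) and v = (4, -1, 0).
proj_W(v) = (0, -9/10, -3/10)

Set up U = [u_1 | ... | u_1] ∈ R^(3×1). The projector onto W = col(U) is P = U (U^T U)^(-1) U^T.
Compute U^T U =
  [10],
and U^T v = (3).
Solve U^T U · c = U^T v for the coefficients: c = (3/10). The projection is proj_W(v) = U c.
Check: (v - proj_W(v)) · u_1 = 0  (should be 0).
Result: proj_W(v) = (0, -9/10, -3/10).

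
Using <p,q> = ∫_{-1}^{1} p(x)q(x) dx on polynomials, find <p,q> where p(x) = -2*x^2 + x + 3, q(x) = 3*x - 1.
<p,q> = -8/3

Expand the product: p(x)·q(x) = -6*x^3 + 5*x^2 + 8*x - 3.
∫_{-1}^{1} of each monomial x^k gives [2/(k+1) if k even, 0 if k odd]. Integrating term-by-term (or equivalently evaluating the antiderivative F(x) = -3*x^4/2 + 5*x^3/3 + 4*x^2 - 3*x at the endpoints):
  F(1) − F(−1) = 7/6 − (23/6) = -8/3.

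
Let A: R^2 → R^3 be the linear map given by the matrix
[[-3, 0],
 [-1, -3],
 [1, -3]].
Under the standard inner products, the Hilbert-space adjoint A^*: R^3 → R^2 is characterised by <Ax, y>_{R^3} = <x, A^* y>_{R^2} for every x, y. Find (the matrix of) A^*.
A^* = A^T =
[[-3, -1, 1],
 [0, -3, -3]]

For real matrices with standard dot products, the defining identity <Ax, y> = <x, A^* y> gives (Ax)^T y = x^T (A^*) y, i.e. x^T A^T y = x^T (A^*) y. Since this holds for all x, y, we must have A^* = A^T. Therefore
A^* =
[[-3, -1, 1],
 [0, -3, -3]].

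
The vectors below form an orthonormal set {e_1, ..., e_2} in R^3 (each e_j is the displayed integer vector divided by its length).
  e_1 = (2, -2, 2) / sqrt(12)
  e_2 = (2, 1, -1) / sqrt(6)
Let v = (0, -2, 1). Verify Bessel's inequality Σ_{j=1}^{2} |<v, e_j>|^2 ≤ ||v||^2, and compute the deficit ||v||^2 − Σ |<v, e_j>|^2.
Σ |<v, e_j>|^2 = 9/2; ||v||^2 = 5; deficit = 1/2

Write each e_j = u_j / sqrt(<u_j, u_j>) where u_j is the displayed integer vector. Then <v, e_j> = <v, u_j> / sqrt(<u_j, u_j>), so |<v, e_j>|^2 = <v, u_j>^2 / <u_j, u_j>.
Coefficients: <v, e_1> = 6/sqrt(12), <v, e_2> = -3/sqrt(6).
Square and sum: Σ |<v, e_j>|^2 = 9/2.
Compute ||v||^2 = v·v = 5.
Deficit = 5 − 9/2 = 1/2 ≥ 0, confirming Bessel's inequality. (The deficit equals ||v − Σ <v,e_j> e_j||^2, the squared distance from v to span{e_j}.)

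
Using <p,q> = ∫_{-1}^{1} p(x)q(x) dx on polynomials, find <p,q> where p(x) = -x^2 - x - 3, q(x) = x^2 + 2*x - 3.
<p,q> = 244/15

Expand the product: p(x)·q(x) = -x^4 - 3*x^3 - 2*x^2 - 3*x + 9.
∫_{-1}^{1} of each monomial x^k gives [2/(k+1) if k even, 0 if k odd]. Integrating term-by-term (or equivalently evaluating the antiderivative F(x) = -x^5/5 - 3*x^4/4 - 2*x^3/3 - 3*x^2/2 + 9*x at the endpoints):
  F(1) − F(−1) = 353/60 − (-623/60) = 244/15.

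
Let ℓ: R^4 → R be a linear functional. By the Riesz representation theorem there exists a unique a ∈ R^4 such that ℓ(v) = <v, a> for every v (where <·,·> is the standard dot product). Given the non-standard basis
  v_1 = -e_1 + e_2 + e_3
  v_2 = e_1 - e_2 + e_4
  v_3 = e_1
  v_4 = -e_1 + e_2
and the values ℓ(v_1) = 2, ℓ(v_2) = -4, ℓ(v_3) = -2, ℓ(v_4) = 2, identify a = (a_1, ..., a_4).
a = (-2, 0, 0, -2)

Write a = (a_1, ..., a_4) in the standard basis. For each basis vector v_i, ℓ(v_i) = <v_i, a> is a linear equation in the a_j's. Collect the n equations into a matrix system V a = ℓ, where row i of V is v_i (expressed in the standard basis). Since V is invertible (lower-triangular with 1s on the diagonal, up to permutation), solve by back-substitution:
  V =
[[-1, 1, 1, 0],
 [1, -1, 0, 1],
 [1, 0, 0, 0],
 [-1, 1, 0, 0]]
  V a = (2, -4, -2, 2)
Solving gives a = (-2, 0, 0, -2).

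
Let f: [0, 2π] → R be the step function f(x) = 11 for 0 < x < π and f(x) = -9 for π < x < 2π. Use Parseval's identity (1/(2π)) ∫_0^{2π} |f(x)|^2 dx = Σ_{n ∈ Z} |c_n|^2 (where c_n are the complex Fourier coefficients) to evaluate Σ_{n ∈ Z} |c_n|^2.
Σ |c_n|^2 = 101

Parseval equates the L^2 energy of f (normalised by 1/(2π)) with the ℓ^2 sum of its Fourier coefficients: (1/(2π)) ∫_0^{2π} |f|^2 = Σ |c_n|^2.
Compute the left side: (1/(2π)) [∫_0^π 11^2 dx + ∫_π^{2π} (-9)^2 dx] = (1/(2π)) · (121π + 81π) = (121 + 81)/2 = 101.
So Σ_{n ∈ Z} |c_n|^2 = 101.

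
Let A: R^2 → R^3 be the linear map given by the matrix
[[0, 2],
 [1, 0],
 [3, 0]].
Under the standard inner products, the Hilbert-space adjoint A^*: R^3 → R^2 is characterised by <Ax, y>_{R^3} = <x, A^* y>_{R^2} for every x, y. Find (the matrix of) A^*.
A^* = A^T =
[[0, 1, 3],
 [2, 0, 0]]

For real matrices with standard dot products, the defining identity <Ax, y> = <x, A^* y> gives (Ax)^T y = x^T (A^*) y, i.e. x^T A^T y = x^T (A^*) y. Since this holds for all x, y, we must have A^* = A^T. Therefore
A^* =
[[0, 1, 3],
 [2, 0, 0]].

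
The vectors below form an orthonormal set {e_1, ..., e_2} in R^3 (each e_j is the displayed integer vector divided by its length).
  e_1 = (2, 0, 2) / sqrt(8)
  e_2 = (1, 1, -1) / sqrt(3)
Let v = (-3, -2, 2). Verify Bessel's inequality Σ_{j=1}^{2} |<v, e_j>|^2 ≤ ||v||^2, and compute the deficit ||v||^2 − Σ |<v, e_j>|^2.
Σ |<v, e_j>|^2 = 101/6; ||v||^2 = 17; deficit = 1/6

Write each e_j = u_j / sqrt(<u_j, u_j>) where u_j is the displayed integer vector. Then <v, e_j> = <v, u_j> / sqrt(<u_j, u_j>), so |<v, e_j>|^2 = <v, u_j>^2 / <u_j, u_j>.
Coefficients: <v, e_1> = -2/sqrt(8), <v, e_2> = -7/sqrt(3).
Square and sum: Σ |<v, e_j>|^2 = 101/6.
Compute ||v||^2 = v·v = 17.
Deficit = 17 − 101/6 = 1/6 ≥ 0, confirming Bessel's inequality. (The deficit equals ||v − Σ <v,e_j> e_j||^2, the squared distance from v to span{e_j}.)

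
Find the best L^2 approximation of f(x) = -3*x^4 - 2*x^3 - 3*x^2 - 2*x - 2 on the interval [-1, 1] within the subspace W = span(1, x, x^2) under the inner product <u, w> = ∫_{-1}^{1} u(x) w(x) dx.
g(x) = -39*x^2/7 - 16*x/5 - 61/35

The best approximation g ∈ W is the orthogonal projection of f onto W. Writing g = a_0 + a_1 x + a_2 x^2, the coefficients solve the normal equations G · a = b where
  G_{ij} = <φ_i, φ_j> and b_i = <f, φ_i>, with φ_0 = 1, φ_1 = x, φ_2 = x^2.
G =
  [2, 0, 2/3]
  [0, 2/3, 0]
  [2/3, 0, 2/5],
b = (-36/5, -32/15, -356/105).
Solving gives a_0 = -61/35, a_1 = -16/5, a_2 = -39/7, so
  g(x) = -39*x^2/7 - 16*x/5 - 61/35.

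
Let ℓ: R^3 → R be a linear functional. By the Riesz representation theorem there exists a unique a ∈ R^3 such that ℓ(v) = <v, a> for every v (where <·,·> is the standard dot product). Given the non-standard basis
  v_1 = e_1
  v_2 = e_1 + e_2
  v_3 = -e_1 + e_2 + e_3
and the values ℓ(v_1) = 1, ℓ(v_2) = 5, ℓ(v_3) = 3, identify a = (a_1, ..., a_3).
a = (1, 4, 0)

Write a = (a_1, ..., a_3) in the standard basis. For each basis vector v_i, ℓ(v_i) = <v_i, a> is a linear equation in the a_j's. Collect the n equations into a matrix system V a = ℓ, where row i of V is v_i (expressed in the standard basis). Since V is invertible (lower-triangular with 1s on the diagonal, up to permutation), solve by back-substitution:
  V =
[[1, 0, 0],
 [1, 1, 0],
 [-1, 1, 1]]
  V a = (1, 5, 3)
Solving gives a = (1, 4, 0).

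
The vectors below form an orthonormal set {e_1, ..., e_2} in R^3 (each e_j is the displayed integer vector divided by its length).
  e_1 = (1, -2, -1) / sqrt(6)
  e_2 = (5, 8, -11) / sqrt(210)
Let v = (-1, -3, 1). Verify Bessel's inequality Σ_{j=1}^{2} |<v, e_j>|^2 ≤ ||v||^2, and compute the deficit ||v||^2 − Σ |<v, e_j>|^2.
Σ |<v, e_j>|^2 = 72/7; ||v||^2 = 11; deficit = 5/7

Write each e_j = u_j / sqrt(<u_j, u_j>) where u_j is the displayed integer vector. Then <v, e_j> = <v, u_j> / sqrt(<u_j, u_j>), so |<v, e_j>|^2 = <v, u_j>^2 / <u_j, u_j>.
Coefficients: <v, e_1> = 4/sqrt(6), <v, e_2> = -40/sqrt(210).
Square and sum: Σ |<v, e_j>|^2 = 72/7.
Compute ||v||^2 = v·v = 11.
Deficit = 11 − 72/7 = 5/7 ≥ 0, confirming Bessel's inequality. (The deficit equals ||v − Σ <v,e_j> e_j||^2, the squared distance from v to span{e_j}.)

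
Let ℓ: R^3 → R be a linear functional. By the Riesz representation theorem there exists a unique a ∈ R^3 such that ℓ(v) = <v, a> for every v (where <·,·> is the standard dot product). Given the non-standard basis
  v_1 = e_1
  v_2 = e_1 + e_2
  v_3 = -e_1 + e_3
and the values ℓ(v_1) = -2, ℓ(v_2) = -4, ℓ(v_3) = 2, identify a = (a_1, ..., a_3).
a = (-2, -2, 0)

Write a = (a_1, ..., a_3) in the standard basis. For each basis vector v_i, ℓ(v_i) = <v_i, a> is a linear equation in the a_j's. Collect the n equations into a matrix system V a = ℓ, where row i of V is v_i (expressed in the standard basis). Since V is invertible (lower-triangular with 1s on the diagonal, up to permutation), solve by back-substitution:
  V =
[[1, 0, 0],
 [1, 1, 0],
 [-1, 0, 1]]
  V a = (-2, -4, 2)
Solving gives a = (-2, -2, 0).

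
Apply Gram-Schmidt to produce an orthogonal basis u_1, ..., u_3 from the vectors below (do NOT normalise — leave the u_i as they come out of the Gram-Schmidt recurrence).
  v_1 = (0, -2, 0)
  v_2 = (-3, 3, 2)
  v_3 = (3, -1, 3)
Orthogonal basis:
  u_1 = (0, -2, 0)
  u_2 = (-3, 0, 2)
  u_3 = (30/13, 0, 45/13)

Apply the Gram-Schmidt recurrence
  u_1 = v_1
  u_i = v_i − Σ_{j<i} ((v_i · u_j) / (u_j · u_j)) · u_j.

Step by step this gives:
  u_1 = (0, -2, 0)
  u_2 = (-3, 0, 2)
  u_3 = (30/13, 0, 45/13)

Orthogonality check:
  u_2 · u_1 = 0 (should be 0)
  u_3 · u_1 = 0 (should be 0)
  u_3 · u_2 = 0 (should be 0)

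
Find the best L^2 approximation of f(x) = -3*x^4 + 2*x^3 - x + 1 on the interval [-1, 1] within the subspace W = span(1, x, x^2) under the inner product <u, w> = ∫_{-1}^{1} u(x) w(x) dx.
g(x) = -18*x^2/7 + x/5 + 44/35

The best approximation g ∈ W is the orthogonal projection of f onto W. Writing g = a_0 + a_1 x + a_2 x^2, the coefficients solve the normal equations G · a = b where
  G_{ij} = <φ_i, φ_j> and b_i = <f, φ_i>, with φ_0 = 1, φ_1 = x, φ_2 = x^2.
G =
  [2, 0, 2/3]
  [0, 2/3, 0]
  [2/3, 0, 2/5],
b = (4/5, 2/15, -4/21).
Solving gives a_0 = 44/35, a_1 = 1/5, a_2 = -18/7, so
  g(x) = -18*x^2/7 + x/5 + 44/35.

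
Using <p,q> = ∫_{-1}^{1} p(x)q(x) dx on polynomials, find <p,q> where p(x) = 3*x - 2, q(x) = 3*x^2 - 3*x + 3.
<p,q> = -22

Expand the product: p(x)·q(x) = 9*x^3 - 15*x^2 + 15*x - 6.
∫_{-1}^{1} of each monomial x^k gives [2/(k+1) if k even, 0 if k odd]. Integrating term-by-term (or equivalently evaluating the antiderivative F(x) = 9*x^4/4 - 5*x^3 + 15*x^2/2 - 6*x at the endpoints):
  F(1) − F(−1) = -5/4 − (83/4) = -22.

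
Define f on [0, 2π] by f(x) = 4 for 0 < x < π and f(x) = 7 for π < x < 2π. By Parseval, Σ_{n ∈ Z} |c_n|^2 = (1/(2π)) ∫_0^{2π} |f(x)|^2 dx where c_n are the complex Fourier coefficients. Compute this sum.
Σ |c_n|^2 = 65/2

Parseval equates the L^2 energy of f (normalised by 1/(2π)) with the ℓ^2 sum of its Fourier coefficients: (1/(2π)) ∫_0^{2π} |f|^2 = Σ |c_n|^2.
Compute the left side: (1/(2π)) [∫_0^π 4^2 dx + ∫_π^{2π} 7^2 dx] = (1/(2π)) · (16π + 49π) = (16 + 49)/2 = 65/2.
So Σ_{n ∈ Z} |c_n|^2 = 65/2.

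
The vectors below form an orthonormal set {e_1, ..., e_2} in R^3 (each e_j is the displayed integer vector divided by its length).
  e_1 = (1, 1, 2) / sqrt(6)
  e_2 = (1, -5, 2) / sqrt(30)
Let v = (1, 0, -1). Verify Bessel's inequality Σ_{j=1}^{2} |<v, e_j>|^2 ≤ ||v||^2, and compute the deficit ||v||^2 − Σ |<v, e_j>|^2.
Σ |<v, e_j>|^2 = 1/5; ||v||^2 = 2; deficit = 9/5

Write each e_j = u_j / sqrt(<u_j, u_j>) where u_j is the displayed integer vector. Then <v, e_j> = <v, u_j> / sqrt(<u_j, u_j>), so |<v, e_j>|^2 = <v, u_j>^2 / <u_j, u_j>.
Coefficients: <v, e_1> = -1/sqrt(6), <v, e_2> = -1/sqrt(30).
Square and sum: Σ |<v, e_j>|^2 = 1/5.
Compute ||v||^2 = v·v = 2.
Deficit = 2 − 1/5 = 9/5 ≥ 0, confirming Bessel's inequality. (The deficit equals ||v − Σ <v,e_j> e_j||^2, the squared distance from v to span{e_j}.)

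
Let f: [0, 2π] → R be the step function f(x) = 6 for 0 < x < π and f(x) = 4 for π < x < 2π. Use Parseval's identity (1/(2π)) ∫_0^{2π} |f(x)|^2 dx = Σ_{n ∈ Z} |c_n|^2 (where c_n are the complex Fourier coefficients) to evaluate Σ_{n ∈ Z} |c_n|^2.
Σ |c_n|^2 = 26

Parseval equates the L^2 energy of f (normalised by 1/(2π)) with the ℓ^2 sum of its Fourier coefficients: (1/(2π)) ∫_0^{2π} |f|^2 = Σ |c_n|^2.
Compute the left side: (1/(2π)) [∫_0^π 6^2 dx + ∫_π^{2π} 4^2 dx] = (1/(2π)) · (36π + 16π) = (36 + 16)/2 = 26.
So Σ_{n ∈ Z} |c_n|^2 = 26.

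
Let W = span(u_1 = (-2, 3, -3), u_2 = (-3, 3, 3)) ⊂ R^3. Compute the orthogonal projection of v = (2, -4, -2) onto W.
proj_W(v) = (92/31, -99/31, -57/31)

Set up U = [u_1 | ... | u_2] ∈ R^(3×2). The projector onto W = col(U) is P = U (U^T U)^(-1) U^T.
Compute U^T U =
  [22, 6]
  [6, 27],
and U^T v = (-10, -24).
Solve U^T U · c = U^T v for the coefficients: c = (-7/31, -26/31). The projection is proj_W(v) = U c.
Check: (v - proj_W(v)) · u_1 = 0  (should be 0).
Check: (v - proj_W(v)) · u_2 = 0  (should be 0).
Result: proj_W(v) = (92/31, -99/31, -57/31).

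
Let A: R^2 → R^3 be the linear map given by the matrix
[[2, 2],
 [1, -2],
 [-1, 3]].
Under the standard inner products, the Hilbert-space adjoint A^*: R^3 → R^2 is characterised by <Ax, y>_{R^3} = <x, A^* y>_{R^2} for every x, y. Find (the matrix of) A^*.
A^* = A^T =
[[2, 1, -1],
 [2, -2, 3]]

For real matrices with standard dot products, the defining identity <Ax, y> = <x, A^* y> gives (Ax)^T y = x^T (A^*) y, i.e. x^T A^T y = x^T (A^*) y. Since this holds for all x, y, we must have A^* = A^T. Therefore
A^* =
[[2, 1, -1],
 [2, -2, 3]].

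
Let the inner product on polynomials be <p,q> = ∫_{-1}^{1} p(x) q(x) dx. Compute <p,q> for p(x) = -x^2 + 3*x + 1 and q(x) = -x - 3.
<p,q> = -6

Expand the product: p(x)·q(x) = x^3 - 10*x - 3.
∫_{-1}^{1} of each monomial x^k gives [2/(k+1) if k even, 0 if k odd]. Integrating term-by-term (or equivalently evaluating the antiderivative F(x) = x^4/4 - 5*x^2 - 3*x at the endpoints):
  F(1) − F(−1) = -31/4 − (-7/4) = -6.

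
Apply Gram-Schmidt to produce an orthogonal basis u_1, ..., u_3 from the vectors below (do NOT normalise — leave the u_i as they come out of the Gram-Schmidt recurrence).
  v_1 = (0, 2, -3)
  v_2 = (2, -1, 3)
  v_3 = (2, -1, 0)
Orthogonal basis:
  u_1 = (0, 2, -3)
  u_2 = (2, 9/13, 6/13)
  u_3 = (36/61, -72/61, -48/61)

Apply the Gram-Schmidt recurrence
  u_1 = v_1
  u_i = v_i − Σ_{j<i} ((v_i · u_j) / (u_j · u_j)) · u_j.

Step by step this gives:
  u_1 = (0, 2, -3)
  u_2 = (2, 9/13, 6/13)
  u_3 = (36/61, -72/61, -48/61)

Orthogonality check:
  u_2 · u_1 = 0 (should be 0)
  u_3 · u_1 = 0 (should be 0)
  u_3 · u_2 = 0 (should be 0)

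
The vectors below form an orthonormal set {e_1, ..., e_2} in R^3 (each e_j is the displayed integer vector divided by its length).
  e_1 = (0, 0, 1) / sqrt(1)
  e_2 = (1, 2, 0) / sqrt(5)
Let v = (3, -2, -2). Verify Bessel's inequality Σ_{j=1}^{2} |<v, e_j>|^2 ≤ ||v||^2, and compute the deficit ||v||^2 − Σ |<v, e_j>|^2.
Σ |<v, e_j>|^2 = 21/5; ||v||^2 = 17; deficit = 64/5

Write each e_j = u_j / sqrt(<u_j, u_j>) where u_j is the displayed integer vector. Then <v, e_j> = <v, u_j> / sqrt(<u_j, u_j>), so |<v, e_j>|^2 = <v, u_j>^2 / <u_j, u_j>.
Coefficients: <v, e_1> = -2/sqrt(1), <v, e_2> = -1/sqrt(5).
Square and sum: Σ |<v, e_j>|^2 = 21/5.
Compute ||v||^2 = v·v = 17.
Deficit = 17 − 21/5 = 64/5 ≥ 0, confirming Bessel's inequality. (The deficit equals ||v − Σ <v,e_j> e_j||^2, the squared distance from v to span{e_j}.)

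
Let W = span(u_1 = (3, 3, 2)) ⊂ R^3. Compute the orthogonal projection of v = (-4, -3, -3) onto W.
proj_W(v) = (-81/22, -81/22, -27/11)

Set up U = [u_1 | ... | u_1] ∈ R^(3×1). The projector onto W = col(U) is P = U (U^T U)^(-1) U^T.
Compute U^T U =
  [22],
and U^T v = (-27).
Solve U^T U · c = U^T v for the coefficients: c = (-27/22). The projection is proj_W(v) = U c.
Check: (v - proj_W(v)) · u_1 = 0  (should be 0).
Result: proj_W(v) = (-81/22, -81/22, -27/11).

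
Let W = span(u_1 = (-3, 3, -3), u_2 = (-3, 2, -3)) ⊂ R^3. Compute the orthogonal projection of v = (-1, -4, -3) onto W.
proj_W(v) = (-2, -4, -2)

Set up U = [u_1 | ... | u_2] ∈ R^(3×2). The projector onto W = col(U) is P = U (U^T U)^(-1) U^T.
Compute U^T U =
  [27, 24]
  [24, 22],
and U^T v = (0, 4).
Solve U^T U · c = U^T v for the coefficients: c = (-16/3, 6). The projection is proj_W(v) = U c.
Check: (v - proj_W(v)) · u_1 = 0  (should be 0).
Check: (v - proj_W(v)) · u_2 = 0  (should be 0).
Result: proj_W(v) = (-2, -4, -2).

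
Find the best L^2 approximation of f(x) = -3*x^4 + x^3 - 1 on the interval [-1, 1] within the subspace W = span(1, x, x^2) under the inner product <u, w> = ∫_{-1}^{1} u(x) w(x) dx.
g(x) = -18*x^2/7 + 3*x/5 - 26/35

The best approximation g ∈ W is the orthogonal projection of f onto W. Writing g = a_0 + a_1 x + a_2 x^2, the coefficients solve the normal equations G · a = b where
  G_{ij} = <φ_i, φ_j> and b_i = <f, φ_i>, with φ_0 = 1, φ_1 = x, φ_2 = x^2.
G =
  [2, 0, 2/3]
  [0, 2/3, 0]
  [2/3, 0, 2/5],
b = (-16/5, 2/5, -32/21).
Solving gives a_0 = -26/35, a_1 = 3/5, a_2 = -18/7, so
  g(x) = -18*x^2/7 + 3*x/5 - 26/35.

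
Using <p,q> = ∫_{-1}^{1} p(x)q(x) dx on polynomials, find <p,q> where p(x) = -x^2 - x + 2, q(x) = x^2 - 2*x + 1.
<p,q> = 28/5

Expand the product: p(x)·q(x) = -x^4 + x^3 + 3*x^2 - 5*x + 2.
∫_{-1}^{1} of each monomial x^k gives [2/(k+1) if k even, 0 if k odd]. Integrating term-by-term (or equivalently evaluating the antiderivative F(x) = -x^5/5 + x^4/4 + x^3 - 5*x^2/2 + 2*x at the endpoints):
  F(1) − F(−1) = 11/20 − (-101/20) = 28/5.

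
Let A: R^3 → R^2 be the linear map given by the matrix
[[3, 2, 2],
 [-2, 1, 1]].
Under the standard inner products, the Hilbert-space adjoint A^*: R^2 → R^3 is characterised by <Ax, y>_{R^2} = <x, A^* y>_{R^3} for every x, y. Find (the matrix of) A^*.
A^* = A^T =
[[3, -2],
 [2, 1],
 [2, 1]]

For real matrices with standard dot products, the defining identity <Ax, y> = <x, A^* y> gives (Ax)^T y = x^T (A^*) y, i.e. x^T A^T y = x^T (A^*) y. Since this holds for all x, y, we must have A^* = A^T. Therefore
A^* =
[[3, -2],
 [2, 1],
 [2, 1]].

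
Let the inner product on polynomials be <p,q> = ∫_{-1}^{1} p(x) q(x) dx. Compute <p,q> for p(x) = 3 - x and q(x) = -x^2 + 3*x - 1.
<p,q> = -10

Expand the product: p(x)·q(x) = x^3 - 6*x^2 + 10*x - 3.
∫_{-1}^{1} of each monomial x^k gives [2/(k+1) if k even, 0 if k odd]. Integrating term-by-term (or equivalently evaluating the antiderivative F(x) = x^4/4 - 2*x^3 + 5*x^2 - 3*x at the endpoints):
  F(1) − F(−1) = 1/4 − (41/4) = -10.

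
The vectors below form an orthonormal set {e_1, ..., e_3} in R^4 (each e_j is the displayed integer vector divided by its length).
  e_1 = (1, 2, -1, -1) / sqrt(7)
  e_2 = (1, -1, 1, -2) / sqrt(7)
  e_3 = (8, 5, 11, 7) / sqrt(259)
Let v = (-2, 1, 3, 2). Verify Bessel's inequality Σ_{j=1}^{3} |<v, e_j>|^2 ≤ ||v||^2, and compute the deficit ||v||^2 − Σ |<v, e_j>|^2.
Σ |<v, e_j>|^2 = 2813/259; ||v||^2 = 18; deficit = 1849/259

Write each e_j = u_j / sqrt(<u_j, u_j>) where u_j is the displayed integer vector. Then <v, e_j> = <v, u_j> / sqrt(<u_j, u_j>), so |<v, e_j>|^2 = <v, u_j>^2 / <u_j, u_j>.
Coefficients: <v, e_1> = -5/sqrt(7), <v, e_2> = -4/sqrt(7), <v, e_3> = 36/sqrt(259).
Square and sum: Σ |<v, e_j>|^2 = 2813/259.
Compute ||v||^2 = v·v = 18.
Deficit = 18 − 2813/259 = 1849/259 ≥ 0, confirming Bessel's inequality. (The deficit equals ||v − Σ <v,e_j> e_j||^2, the squared distance from v to span{e_j}.)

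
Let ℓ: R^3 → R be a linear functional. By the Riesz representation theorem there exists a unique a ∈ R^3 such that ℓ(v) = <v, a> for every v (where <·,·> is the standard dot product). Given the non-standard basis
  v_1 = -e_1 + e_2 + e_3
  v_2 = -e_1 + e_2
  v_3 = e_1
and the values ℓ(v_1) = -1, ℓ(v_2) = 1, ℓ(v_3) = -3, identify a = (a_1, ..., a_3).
a = (-3, -2, -2)

Write a = (a_1, ..., a_3) in the standard basis. For each basis vector v_i, ℓ(v_i) = <v_i, a> is a linear equation in the a_j's. Collect the n equations into a matrix system V a = ℓ, where row i of V is v_i (expressed in the standard basis). Since V is invertible (lower-triangular with 1s on the diagonal, up to permutation), solve by back-substitution:
  V =
[[-1, 1, 1],
 [-1, 1, 0],
 [1, 0, 0]]
  V a = (-1, 1, -3)
Solving gives a = (-3, -2, -2).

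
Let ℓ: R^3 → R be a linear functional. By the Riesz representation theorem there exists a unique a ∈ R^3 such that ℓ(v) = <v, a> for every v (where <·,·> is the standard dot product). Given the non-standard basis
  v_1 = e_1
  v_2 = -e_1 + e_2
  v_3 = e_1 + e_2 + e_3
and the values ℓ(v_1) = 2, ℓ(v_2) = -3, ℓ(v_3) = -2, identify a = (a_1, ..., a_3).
a = (2, -1, -3)

Write a = (a_1, ..., a_3) in the standard basis. For each basis vector v_i, ℓ(v_i) = <v_i, a> is a linear equation in the a_j's. Collect the n equations into a matrix system V a = ℓ, where row i of V is v_i (expressed in the standard basis). Since V is invertible (lower-triangular with 1s on the diagonal, up to permutation), solve by back-substitution:
  V =
[[1, 0, 0],
 [-1, 1, 0],
 [1, 1, 1]]
  V a = (2, -3, -2)
Solving gives a = (2, -1, -3).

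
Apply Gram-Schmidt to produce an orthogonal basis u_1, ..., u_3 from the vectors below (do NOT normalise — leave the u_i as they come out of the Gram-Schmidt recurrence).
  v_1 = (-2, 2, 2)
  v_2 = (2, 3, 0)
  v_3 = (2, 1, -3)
Orthogonal basis:
  u_1 = (-2, 2, 2)
  u_2 = (7/3, 8/3, -1/3)
  u_3 = (-33/38, 11/19, -55/38)

Apply the Gram-Schmidt recurrence
  u_1 = v_1
  u_i = v_i − Σ_{j<i} ((v_i · u_j) / (u_j · u_j)) · u_j.

Step by step this gives:
  u_1 = (-2, 2, 2)
  u_2 = (7/3, 8/3, -1/3)
  u_3 = (-33/38, 11/19, -55/38)

Orthogonality check:
  u_2 · u_1 = 0 (should be 0)
  u_3 · u_1 = 0 (should be 0)
  u_3 · u_2 = 0 (should be 0)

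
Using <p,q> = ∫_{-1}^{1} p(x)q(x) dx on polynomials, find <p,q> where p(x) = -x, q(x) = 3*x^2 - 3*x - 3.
<p,q> = 2

Expand the product: p(x)·q(x) = -3*x^3 + 3*x^2 + 3*x.
∫_{-1}^{1} of each monomial x^k gives [2/(k+1) if k even, 0 if k odd]. Integrating term-by-term (or equivalently evaluating the antiderivative F(x) = -3*x^4/4 + x^3 + 3*x^2/2 at the endpoints):
  F(1) − F(−1) = 7/4 − (-1/4) = 2.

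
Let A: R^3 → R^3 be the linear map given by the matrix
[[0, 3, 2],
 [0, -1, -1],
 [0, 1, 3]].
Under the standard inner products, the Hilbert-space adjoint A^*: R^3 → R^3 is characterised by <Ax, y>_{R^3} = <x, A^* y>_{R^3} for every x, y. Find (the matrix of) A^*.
A^* = A^T =
[[0, 0, 0],
 [3, -1, 1],
 [2, -1, 3]]

For real matrices with standard dot products, the defining identity <Ax, y> = <x, A^* y> gives (Ax)^T y = x^T (A^*) y, i.e. x^T A^T y = x^T (A^*) y. Since this holds for all x, y, we must have A^* = A^T. Therefore
A^* =
[[0, 0, 0],
 [3, -1, 1],
 [2, -1, 3]].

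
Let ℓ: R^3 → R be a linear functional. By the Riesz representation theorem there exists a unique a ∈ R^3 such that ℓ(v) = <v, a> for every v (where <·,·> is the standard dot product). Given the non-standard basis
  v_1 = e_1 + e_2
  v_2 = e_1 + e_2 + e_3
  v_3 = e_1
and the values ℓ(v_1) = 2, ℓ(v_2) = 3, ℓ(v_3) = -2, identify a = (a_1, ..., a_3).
a = (-2, 4, 1)

Write a = (a_1, ..., a_3) in the standard basis. For each basis vector v_i, ℓ(v_i) = <v_i, a> is a linear equation in the a_j's. Collect the n equations into a matrix system V a = ℓ, where row i of V is v_i (expressed in the standard basis). Since V is invertible (lower-triangular with 1s on the diagonal, up to permutation), solve by back-substitution:
  V =
[[1, 1, 0],
 [1, 1, 1],
 [1, 0, 0]]
  V a = (2, 3, -2)
Solving gives a = (-2, 4, 1).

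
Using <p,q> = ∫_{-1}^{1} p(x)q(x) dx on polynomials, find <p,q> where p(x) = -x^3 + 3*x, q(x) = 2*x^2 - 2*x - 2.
<p,q> = -16/5

Expand the product: p(x)·q(x) = -2*x^5 + 2*x^4 + 8*x^3 - 6*x^2 - 6*x.
∫_{-1}^{1} of each monomial x^k gives [2/(k+1) if k even, 0 if k odd]. Integrating term-by-term (or equivalently evaluating the antiderivative F(x) = -x^6/3 + 2*x^5/5 + 2*x^4 - 2*x^3 - 3*x^2 at the endpoints):
  F(1) − F(−1) = -44/15 − (4/15) = -16/5.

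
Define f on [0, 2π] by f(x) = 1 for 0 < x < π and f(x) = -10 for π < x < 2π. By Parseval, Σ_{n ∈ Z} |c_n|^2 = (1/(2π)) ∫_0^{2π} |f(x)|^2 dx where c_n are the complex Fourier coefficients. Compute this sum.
Σ |c_n|^2 = 101/2

Parseval equates the L^2 energy of f (normalised by 1/(2π)) with the ℓ^2 sum of its Fourier coefficients: (1/(2π)) ∫_0^{2π} |f|^2 = Σ |c_n|^2.
Compute the left side: (1/(2π)) [∫_0^π 1^2 dx + ∫_π^{2π} (-10)^2 dx] = (1/(2π)) · (1π + 100π) = (1 + 100)/2 = 101/2.
So Σ_{n ∈ Z} |c_n|^2 = 101/2.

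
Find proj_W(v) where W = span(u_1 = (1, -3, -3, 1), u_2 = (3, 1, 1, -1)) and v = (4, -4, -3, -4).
proj_W(v) = (135/28, -75/28, -75/28, 3/28)

Set up U = [u_1 | ... | u_2] ∈ R^(4×2). The projector onto W = col(U) is P = U (U^T U)^(-1) U^T.
Compute U^T U =
  [20, -4]
  [-4, 12],
and U^T v = (21, 9).
Solve U^T U · c = U^T v for the coefficients: c = (9/7, 33/28). The projection is proj_W(v) = U c.
Check: (v - proj_W(v)) · u_1 = 0  (should be 0).
Check: (v - proj_W(v)) · u_2 = 0  (should be 0).
Result: proj_W(v) = (135/28, -75/28, -75/28, 3/28).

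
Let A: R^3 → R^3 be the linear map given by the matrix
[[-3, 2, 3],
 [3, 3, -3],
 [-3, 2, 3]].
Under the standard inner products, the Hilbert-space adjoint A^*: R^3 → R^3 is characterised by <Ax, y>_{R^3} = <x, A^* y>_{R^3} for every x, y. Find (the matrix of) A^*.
A^* = A^T =
[[-3, 3, -3],
 [2, 3, 2],
 [3, -3, 3]]

For real matrices with standard dot products, the defining identity <Ax, y> = <x, A^* y> gives (Ax)^T y = x^T (A^*) y, i.e. x^T A^T y = x^T (A^*) y. Since this holds for all x, y, we must have A^* = A^T. Therefore
A^* =
[[-3, 3, -3],
 [2, 3, 2],
 [3, -3, 3]].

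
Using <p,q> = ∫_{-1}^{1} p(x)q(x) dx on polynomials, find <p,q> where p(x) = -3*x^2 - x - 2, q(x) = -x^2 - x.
<p,q> = 16/5

Expand the product: p(x)·q(x) = 3*x^4 + 4*x^3 + 3*x^2 + 2*x.
∫_{-1}^{1} of each monomial x^k gives [2/(k+1) if k even, 0 if k odd]. Integrating term-by-term (or equivalently evaluating the antiderivative F(x) = 3*x^5/5 + x^4 + x^3 + x^2 at the endpoints):
  F(1) − F(−1) = 18/5 − (2/5) = 16/5.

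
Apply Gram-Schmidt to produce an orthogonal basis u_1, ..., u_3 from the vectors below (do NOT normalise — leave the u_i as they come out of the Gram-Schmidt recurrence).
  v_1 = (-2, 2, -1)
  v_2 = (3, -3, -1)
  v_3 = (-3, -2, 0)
Orthogonal basis:
  u_1 = (-2, 2, -1)
  u_2 = (5/9, -5/9, -20/9)
  u_3 = (-5/2, -5/2, 0)

Apply the Gram-Schmidt recurrence
  u_1 = v_1
  u_i = v_i − Σ_{j<i} ((v_i · u_j) / (u_j · u_j)) · u_j.

Step by step this gives:
  u_1 = (-2, 2, -1)
  u_2 = (5/9, -5/9, -20/9)
  u_3 = (-5/2, -5/2, 0)

Orthogonality check:
  u_2 · u_1 = 0 (should be 0)
  u_3 · u_1 = 0 (should be 0)
  u_3 · u_2 = 0 (should be 0)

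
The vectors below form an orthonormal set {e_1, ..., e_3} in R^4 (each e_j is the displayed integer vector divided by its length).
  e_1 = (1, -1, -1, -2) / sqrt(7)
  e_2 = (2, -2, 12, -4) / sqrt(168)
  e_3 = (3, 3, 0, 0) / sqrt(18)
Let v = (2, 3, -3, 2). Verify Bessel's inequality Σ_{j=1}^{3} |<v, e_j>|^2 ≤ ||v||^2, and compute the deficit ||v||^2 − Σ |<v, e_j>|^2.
Σ |<v, e_j>|^2 = 77/3; ||v||^2 = 26; deficit = 1/3

Write each e_j = u_j / sqrt(<u_j, u_j>) where u_j is the displayed integer vector. Then <v, e_j> = <v, u_j> / sqrt(<u_j, u_j>), so |<v, e_j>|^2 = <v, u_j>^2 / <u_j, u_j>.
Coefficients: <v, e_1> = -2/sqrt(7), <v, e_2> = -46/sqrt(168), <v, e_3> = 15/sqrt(18).
Square and sum: Σ |<v, e_j>|^2 = 77/3.
Compute ||v||^2 = v·v = 26.
Deficit = 26 − 77/3 = 1/3 ≥ 0, confirming Bessel's inequality. (The deficit equals ||v − Σ <v,e_j> e_j||^2, the squared distance from v to span{e_j}.)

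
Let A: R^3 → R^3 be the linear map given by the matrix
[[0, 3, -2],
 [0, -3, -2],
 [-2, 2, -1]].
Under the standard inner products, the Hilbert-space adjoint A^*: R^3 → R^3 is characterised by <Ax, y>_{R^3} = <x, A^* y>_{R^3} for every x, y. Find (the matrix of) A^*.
A^* = A^T =
[[0, 0, -2],
 [3, -3, 2],
 [-2, -2, -1]]

For real matrices with standard dot products, the defining identity <Ax, y> = <x, A^* y> gives (Ax)^T y = x^T (A^*) y, i.e. x^T A^T y = x^T (A^*) y. Since this holds for all x, y, we must have A^* = A^T. Therefore
A^* =
[[0, 0, -2],
 [3, -3, 2],
 [-2, -2, -1]].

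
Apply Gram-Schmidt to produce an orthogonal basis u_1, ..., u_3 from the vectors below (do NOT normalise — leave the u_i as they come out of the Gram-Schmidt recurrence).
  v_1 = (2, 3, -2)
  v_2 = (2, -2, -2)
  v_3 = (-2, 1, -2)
Orthogonal basis:
  u_1 = (2, 3, -2)
  u_2 = (30/17, -40/17, -30/17)
  u_3 = (-2, 0, -2)

Apply the Gram-Schmidt recurrence
  u_1 = v_1
  u_i = v_i − Σ_{j<i} ((v_i · u_j) / (u_j · u_j)) · u_j.

Step by step this gives:
  u_1 = (2, 3, -2)
  u_2 = (30/17, -40/17, -30/17)
  u_3 = (-2, 0, -2)

Orthogonality check:
  u_2 · u_1 = 0 (should be 0)
  u_3 · u_1 = 0 (should be 0)
  u_3 · u_2 = 0 (should be 0)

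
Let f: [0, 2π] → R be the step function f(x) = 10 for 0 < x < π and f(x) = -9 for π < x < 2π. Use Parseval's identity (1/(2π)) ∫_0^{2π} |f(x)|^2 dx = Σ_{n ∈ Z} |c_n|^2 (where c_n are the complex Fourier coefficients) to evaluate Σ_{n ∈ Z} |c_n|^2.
Σ |c_n|^2 = 181/2

Parseval equates the L^2 energy of f (normalised by 1/(2π)) with the ℓ^2 sum of its Fourier coefficients: (1/(2π)) ∫_0^{2π} |f|^2 = Σ |c_n|^2.
Compute the left side: (1/(2π)) [∫_0^π 10^2 dx + ∫_π^{2π} (-9)^2 dx] = (1/(2π)) · (100π + 81π) = (100 + 81)/2 = 181/2.
So Σ_{n ∈ Z} |c_n|^2 = 181/2.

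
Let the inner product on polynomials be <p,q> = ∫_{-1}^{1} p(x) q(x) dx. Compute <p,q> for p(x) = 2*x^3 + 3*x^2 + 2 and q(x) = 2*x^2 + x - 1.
<p,q> = -2/15

Expand the product: p(x)·q(x) = 4*x^5 + 8*x^4 + x^3 + x^2 + 2*x - 2.
∫_{-1}^{1} of each monomial x^k gives [2/(k+1) if k even, 0 if k odd]. Integrating term-by-term (or equivalently evaluating the antiderivative F(x) = 2*x^6/3 + 8*x^5/5 + x^4/4 + x^3/3 + x^2 - 2*x at the endpoints):
  F(1) − F(−1) = 37/20 − (119/60) = -2/15.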